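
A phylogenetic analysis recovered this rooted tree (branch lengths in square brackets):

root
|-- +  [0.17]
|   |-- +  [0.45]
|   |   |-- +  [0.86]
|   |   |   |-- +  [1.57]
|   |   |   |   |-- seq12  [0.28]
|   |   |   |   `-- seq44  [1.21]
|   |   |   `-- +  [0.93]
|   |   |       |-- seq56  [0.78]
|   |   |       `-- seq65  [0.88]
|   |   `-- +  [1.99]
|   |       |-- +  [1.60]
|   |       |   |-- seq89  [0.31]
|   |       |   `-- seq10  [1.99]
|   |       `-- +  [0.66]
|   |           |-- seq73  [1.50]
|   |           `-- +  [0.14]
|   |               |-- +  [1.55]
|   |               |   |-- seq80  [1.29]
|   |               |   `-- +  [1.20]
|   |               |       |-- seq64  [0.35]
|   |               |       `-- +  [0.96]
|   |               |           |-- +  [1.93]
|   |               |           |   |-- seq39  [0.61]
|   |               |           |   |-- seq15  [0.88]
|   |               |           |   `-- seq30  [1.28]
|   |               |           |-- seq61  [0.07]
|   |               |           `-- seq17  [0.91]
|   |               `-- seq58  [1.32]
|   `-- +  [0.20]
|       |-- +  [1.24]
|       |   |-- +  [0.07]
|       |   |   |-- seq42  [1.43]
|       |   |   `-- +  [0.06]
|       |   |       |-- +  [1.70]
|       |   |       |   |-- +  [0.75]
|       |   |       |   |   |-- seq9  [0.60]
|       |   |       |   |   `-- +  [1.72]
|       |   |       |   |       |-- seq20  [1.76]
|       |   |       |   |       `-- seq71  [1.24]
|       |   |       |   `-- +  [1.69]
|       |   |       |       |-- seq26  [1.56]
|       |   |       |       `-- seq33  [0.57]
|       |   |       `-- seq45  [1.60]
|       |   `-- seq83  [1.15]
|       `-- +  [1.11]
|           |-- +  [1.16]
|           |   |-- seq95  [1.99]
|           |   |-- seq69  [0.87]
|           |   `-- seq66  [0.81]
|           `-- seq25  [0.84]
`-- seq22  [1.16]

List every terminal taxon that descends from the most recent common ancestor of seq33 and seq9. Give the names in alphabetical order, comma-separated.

seq20, seq26, seq33, seq71, seq9

Tracing seq33: it sits inside (seq26,seq33).
Tracing seq9: it sits inside (seq9,(seq20,seq71)).
The smallest clade enclosing both is ((seq9,(seq20,seq71)),(seq26,seq33)); the answer is its 5 terminal taxa in alphabetical order.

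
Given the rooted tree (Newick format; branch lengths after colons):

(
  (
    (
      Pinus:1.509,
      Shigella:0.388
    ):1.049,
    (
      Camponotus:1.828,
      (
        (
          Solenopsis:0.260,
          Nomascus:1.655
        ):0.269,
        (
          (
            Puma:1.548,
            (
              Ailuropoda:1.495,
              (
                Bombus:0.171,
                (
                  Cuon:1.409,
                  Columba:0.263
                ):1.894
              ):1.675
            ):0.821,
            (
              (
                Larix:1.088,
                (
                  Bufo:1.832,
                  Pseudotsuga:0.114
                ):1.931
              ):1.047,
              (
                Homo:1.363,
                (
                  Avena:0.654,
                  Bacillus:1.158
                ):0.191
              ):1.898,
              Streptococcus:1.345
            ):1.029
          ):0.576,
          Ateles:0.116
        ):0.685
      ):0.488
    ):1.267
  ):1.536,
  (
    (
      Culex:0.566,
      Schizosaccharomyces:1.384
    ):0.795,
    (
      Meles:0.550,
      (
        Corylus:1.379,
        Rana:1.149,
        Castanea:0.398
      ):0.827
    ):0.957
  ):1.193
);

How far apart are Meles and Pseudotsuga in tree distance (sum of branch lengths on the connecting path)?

The path runs Meles → … → MRCA → … → Pseudotsuga; the MRCA is the root of the tree.
Branch lengths along that path: 0.550 + 0.957 + 1.193 + 1.536 + 1.267 + 0.488 + 0.685 + 0.576 + 1.029 + 1.047 + 1.931 + 0.114 = 11.373.

11.373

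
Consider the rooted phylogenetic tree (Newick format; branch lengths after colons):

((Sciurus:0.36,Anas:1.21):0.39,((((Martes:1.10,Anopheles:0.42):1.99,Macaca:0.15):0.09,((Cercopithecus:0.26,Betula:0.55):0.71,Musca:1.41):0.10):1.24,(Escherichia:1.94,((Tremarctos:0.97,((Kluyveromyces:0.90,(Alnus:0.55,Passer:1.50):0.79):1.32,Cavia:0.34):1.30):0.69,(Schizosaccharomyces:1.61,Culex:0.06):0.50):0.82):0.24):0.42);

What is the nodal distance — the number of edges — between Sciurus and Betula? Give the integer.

The MRCA of Sciurus and Betula is the root of the tree.
From Sciurus up to that node: 2 branches. From Betula up to the same node: 5 branches. Total: 2 + 5 = 7.

7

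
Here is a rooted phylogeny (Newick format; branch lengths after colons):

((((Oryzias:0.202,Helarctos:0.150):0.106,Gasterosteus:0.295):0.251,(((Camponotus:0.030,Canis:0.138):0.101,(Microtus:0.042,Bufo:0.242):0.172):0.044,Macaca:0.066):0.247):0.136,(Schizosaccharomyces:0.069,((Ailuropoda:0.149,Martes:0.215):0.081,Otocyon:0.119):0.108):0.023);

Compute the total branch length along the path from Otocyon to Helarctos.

0.893

The path runs Otocyon → … → MRCA → … → Helarctos; the MRCA is the root of the tree.
Branch lengths along that path: 0.119 + 0.108 + 0.023 + 0.136 + 0.251 + 0.106 + 0.150 = 0.893.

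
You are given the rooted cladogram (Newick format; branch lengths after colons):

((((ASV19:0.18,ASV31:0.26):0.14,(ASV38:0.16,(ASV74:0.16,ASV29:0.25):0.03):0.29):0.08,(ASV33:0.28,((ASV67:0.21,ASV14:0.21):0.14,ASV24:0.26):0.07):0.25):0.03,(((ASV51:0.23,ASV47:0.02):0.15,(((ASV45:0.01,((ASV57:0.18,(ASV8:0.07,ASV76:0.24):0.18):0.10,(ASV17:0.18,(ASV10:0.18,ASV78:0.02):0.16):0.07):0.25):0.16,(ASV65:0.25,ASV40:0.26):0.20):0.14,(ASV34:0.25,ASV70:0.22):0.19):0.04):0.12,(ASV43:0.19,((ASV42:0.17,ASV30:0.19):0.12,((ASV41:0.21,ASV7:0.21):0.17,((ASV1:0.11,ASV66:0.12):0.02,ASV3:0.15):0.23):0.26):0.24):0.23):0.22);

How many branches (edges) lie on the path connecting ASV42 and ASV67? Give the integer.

10

The MRCA of ASV42 and ASV67 is the root of the tree.
From ASV42 up to that node: 5 branches. From ASV67 up to the same node: 5 branches. Total: 5 + 5 = 10.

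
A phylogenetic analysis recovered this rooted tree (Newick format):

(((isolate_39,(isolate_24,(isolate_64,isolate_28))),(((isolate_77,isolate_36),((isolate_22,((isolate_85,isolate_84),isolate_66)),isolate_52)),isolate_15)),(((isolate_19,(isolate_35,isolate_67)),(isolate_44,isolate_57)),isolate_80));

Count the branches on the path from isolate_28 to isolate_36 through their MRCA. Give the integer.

8

The MRCA of isolate_28 and isolate_36 is the node subtending ((isolate_39,(isolate_24,(isolate_64,isolate_28))),(((isolate_77,isolate_36),((isolate_22,((isolate_85,isolate_84),isolate_66)),isolate_52)),isolate_15)).
From isolate_28 up to that node: 4 branches. From isolate_36 up to the same node: 4 branches. Total: 4 + 4 = 8.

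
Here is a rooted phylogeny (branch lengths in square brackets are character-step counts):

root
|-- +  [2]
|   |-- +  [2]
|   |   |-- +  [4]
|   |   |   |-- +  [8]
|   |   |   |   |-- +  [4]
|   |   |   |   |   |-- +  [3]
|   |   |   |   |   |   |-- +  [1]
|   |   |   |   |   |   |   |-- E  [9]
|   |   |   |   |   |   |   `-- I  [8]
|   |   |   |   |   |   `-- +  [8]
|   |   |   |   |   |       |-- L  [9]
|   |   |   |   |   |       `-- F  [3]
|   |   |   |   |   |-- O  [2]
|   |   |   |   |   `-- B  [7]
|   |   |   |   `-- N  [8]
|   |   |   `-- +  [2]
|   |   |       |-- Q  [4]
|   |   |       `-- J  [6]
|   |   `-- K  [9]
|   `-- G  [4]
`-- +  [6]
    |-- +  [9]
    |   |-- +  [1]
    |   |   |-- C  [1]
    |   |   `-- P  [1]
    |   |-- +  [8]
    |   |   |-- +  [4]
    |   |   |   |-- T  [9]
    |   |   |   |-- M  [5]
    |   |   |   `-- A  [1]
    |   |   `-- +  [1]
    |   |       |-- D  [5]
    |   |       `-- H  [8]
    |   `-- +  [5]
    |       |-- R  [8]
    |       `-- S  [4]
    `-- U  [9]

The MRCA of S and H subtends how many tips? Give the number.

9

The MRCA of S and H is the node subtending ((C,P),((T,M,A),(D,H)),(R,S)).
That clade contains 9 terminal taxa: A, C, D, H, M, P, R, S, T.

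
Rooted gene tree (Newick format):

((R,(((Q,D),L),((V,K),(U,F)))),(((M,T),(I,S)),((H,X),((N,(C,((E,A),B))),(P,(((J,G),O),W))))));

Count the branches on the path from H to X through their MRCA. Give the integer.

2

The MRCA of H and X is the node subtending (H,X).
From H up to that node: 1 branch. From X up to the same node: 1 branch. Total: 1 + 1 = 2.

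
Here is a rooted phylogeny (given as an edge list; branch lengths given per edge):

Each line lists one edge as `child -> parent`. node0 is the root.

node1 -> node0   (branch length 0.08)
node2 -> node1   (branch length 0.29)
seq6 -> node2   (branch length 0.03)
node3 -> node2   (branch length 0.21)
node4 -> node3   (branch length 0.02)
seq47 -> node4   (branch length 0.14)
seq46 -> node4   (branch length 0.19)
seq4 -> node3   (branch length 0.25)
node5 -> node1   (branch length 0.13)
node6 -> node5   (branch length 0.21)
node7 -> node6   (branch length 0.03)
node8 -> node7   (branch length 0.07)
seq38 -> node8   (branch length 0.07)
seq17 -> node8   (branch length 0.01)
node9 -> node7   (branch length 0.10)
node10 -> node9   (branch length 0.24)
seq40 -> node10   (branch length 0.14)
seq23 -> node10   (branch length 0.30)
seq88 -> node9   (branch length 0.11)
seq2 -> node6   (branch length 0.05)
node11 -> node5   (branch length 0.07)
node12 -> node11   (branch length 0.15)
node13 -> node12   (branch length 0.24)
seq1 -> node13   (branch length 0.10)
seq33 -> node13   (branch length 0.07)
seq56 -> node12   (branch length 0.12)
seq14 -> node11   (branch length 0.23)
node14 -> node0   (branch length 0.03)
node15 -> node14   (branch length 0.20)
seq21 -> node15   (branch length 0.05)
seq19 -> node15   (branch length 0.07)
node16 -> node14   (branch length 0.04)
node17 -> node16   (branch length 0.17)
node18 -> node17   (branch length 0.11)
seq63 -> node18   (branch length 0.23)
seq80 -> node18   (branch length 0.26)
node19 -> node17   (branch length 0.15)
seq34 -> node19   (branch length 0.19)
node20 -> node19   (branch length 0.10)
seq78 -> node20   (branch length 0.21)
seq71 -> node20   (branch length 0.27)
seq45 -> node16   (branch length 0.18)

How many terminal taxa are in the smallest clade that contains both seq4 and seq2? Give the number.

14

The MRCA of seq4 and seq2 is the node subtending ((seq6,((seq47,seq46),seq4)),((((seq38,seq17),((seq40,seq23),seq88)),seq2),(((seq1,seq33),seq56),seq14))).
That clade contains 14 terminal taxa: seq1, seq14, seq17, seq2, seq23, seq33, seq38, seq4, seq40, seq46, seq47, seq56, seq6, seq88.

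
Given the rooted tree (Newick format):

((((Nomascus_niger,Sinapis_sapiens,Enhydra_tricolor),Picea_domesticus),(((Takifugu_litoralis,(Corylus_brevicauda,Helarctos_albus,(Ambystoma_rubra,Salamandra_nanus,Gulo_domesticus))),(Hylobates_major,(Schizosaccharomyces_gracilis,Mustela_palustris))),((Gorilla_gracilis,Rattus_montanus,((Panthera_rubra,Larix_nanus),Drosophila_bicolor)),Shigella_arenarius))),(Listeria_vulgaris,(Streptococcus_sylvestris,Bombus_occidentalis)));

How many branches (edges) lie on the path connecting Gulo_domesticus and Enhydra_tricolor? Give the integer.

9

The MRCA of Gulo_domesticus and Enhydra_tricolor is the node subtending (((Nomascus_niger,Sinapis_sapiens,Enhydra_tricolor),Picea_domesticus),(((Takifugu_litoralis,(Corylus_brevicauda,Helarctos_albus,(Ambystoma_rubra,Salamandra_nanus,Gulo_domesticus))),(Hylobates_major,(Schizosaccharomyces_gracilis,Mustela_palustris))),((Gorilla_gracilis,Rattus_montanus,((Panthera_rubra,Larix_nanus),Drosophila_bicolor)),Shigella_arenarius))).
From Gulo_domesticus up to that node: 6 branches. From Enhydra_tricolor up to the same node: 3 branches. Total: 6 + 3 = 9.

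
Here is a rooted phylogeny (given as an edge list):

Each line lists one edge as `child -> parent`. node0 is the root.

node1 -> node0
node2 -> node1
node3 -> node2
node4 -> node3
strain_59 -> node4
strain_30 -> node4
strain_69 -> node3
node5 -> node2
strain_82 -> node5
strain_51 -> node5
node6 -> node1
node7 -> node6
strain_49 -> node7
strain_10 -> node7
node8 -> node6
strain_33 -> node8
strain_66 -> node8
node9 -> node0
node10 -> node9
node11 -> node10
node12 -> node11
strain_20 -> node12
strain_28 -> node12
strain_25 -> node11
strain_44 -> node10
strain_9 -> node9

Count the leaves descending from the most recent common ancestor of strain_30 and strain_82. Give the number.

The MRCA of strain_30 and strain_82 is the node subtending (((strain_59,strain_30),strain_69),(strain_82,strain_51)).
That clade contains 5 terminal taxa: strain_30, strain_51, strain_59, strain_69, strain_82.

5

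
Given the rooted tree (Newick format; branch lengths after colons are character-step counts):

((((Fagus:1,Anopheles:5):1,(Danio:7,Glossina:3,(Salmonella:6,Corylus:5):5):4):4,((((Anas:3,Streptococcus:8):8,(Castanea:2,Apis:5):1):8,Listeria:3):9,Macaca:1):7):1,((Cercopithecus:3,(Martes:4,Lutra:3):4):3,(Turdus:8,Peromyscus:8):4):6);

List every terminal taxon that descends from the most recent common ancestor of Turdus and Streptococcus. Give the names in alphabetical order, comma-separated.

Anas, Anopheles, Apis, Castanea, Cercopithecus, Corylus, Danio, Fagus, Glossina, Listeria, Lutra, Macaca, Martes, Peromyscus, Salmonella, Streptococcus, Turdus

Tracing Turdus: it sits inside (Turdus,Peromyscus).
Tracing Streptococcus: it sits inside (Anas,Streptococcus).
The smallest clade enclosing both is the whole tree (their MRCA is the root), so the answer is all 17 tips in alphabetical order.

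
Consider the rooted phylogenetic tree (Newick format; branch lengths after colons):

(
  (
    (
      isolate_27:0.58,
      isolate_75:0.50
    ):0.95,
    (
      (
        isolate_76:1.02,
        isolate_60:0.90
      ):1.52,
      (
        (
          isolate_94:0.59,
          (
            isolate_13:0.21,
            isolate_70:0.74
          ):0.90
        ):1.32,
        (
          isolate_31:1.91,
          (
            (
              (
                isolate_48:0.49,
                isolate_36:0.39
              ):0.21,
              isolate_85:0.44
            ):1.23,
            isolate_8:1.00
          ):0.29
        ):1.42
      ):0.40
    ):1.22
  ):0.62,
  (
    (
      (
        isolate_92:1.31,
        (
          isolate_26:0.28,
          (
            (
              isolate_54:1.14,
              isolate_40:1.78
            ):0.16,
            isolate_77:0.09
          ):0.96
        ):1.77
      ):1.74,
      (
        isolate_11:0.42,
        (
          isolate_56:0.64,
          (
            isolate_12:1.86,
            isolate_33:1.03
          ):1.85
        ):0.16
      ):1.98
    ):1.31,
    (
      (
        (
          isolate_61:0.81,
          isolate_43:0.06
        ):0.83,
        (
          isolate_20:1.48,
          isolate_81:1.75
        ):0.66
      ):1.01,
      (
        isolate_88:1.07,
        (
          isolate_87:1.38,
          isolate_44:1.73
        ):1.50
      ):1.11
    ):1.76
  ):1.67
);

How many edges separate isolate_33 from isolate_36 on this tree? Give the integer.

14

The MRCA of isolate_33 and isolate_36 is the root of the tree.
From isolate_33 up to that node: 6 branches. From isolate_36 up to the same node: 8 branches. Total: 6 + 8 = 14.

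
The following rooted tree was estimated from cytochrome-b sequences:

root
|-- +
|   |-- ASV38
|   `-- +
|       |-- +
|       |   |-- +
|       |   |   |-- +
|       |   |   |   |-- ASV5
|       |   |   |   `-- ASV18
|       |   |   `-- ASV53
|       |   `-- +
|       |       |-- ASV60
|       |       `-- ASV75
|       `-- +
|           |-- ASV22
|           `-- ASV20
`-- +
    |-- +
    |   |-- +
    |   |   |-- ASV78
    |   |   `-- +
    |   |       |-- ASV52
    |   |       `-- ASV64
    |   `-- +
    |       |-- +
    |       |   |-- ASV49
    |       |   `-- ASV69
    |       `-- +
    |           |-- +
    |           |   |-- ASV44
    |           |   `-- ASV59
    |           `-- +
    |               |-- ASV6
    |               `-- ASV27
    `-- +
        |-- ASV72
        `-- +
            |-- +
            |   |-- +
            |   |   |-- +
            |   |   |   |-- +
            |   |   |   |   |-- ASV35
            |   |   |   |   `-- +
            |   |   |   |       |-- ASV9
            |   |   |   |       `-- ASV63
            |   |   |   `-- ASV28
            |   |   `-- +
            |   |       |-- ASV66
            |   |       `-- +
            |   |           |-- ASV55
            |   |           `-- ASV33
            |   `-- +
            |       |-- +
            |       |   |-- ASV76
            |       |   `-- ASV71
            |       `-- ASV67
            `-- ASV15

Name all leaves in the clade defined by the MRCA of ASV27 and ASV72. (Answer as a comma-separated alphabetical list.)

ASV15, ASV27, ASV28, ASV33, ASV35, ASV44, ASV49, ASV52, ASV55, ASV59, ASV6, ASV63, ASV64, ASV66, ASV67, ASV69, ASV71, ASV72, ASV76, ASV78, ASV9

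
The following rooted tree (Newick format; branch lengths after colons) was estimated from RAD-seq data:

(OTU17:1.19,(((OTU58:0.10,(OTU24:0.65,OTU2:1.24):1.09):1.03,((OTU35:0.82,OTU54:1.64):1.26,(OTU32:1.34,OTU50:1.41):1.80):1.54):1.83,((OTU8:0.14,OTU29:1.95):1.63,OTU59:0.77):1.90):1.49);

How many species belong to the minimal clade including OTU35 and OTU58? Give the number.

7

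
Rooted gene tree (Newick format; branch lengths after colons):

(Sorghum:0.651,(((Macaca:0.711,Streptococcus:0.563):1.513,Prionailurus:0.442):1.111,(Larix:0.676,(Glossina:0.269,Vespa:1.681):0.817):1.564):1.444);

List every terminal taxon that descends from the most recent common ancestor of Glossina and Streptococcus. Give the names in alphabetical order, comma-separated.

Tracing Glossina: it sits inside (Glossina,Vespa).
Tracing Streptococcus: it sits inside (Macaca,Streptococcus).
The smallest clade enclosing both is (((Macaca,Streptococcus),Prionailurus),(Larix,(Glossina,Vespa))); the answer is its 6 terminal taxa in alphabetical order.

Glossina, Larix, Macaca, Prionailurus, Streptococcus, Vespa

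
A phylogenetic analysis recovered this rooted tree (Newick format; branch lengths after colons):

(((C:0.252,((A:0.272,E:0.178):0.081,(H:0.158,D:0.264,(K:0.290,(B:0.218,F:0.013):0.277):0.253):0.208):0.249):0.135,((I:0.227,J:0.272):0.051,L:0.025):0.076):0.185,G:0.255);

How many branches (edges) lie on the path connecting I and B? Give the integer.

The MRCA of I and B is the node subtending ((C,((A,E),(H,D,(K,(B,F))))),((I,J),L)).
From I up to that node: 3 branches. From B up to the same node: 6 branches. Total: 3 + 6 = 9.

9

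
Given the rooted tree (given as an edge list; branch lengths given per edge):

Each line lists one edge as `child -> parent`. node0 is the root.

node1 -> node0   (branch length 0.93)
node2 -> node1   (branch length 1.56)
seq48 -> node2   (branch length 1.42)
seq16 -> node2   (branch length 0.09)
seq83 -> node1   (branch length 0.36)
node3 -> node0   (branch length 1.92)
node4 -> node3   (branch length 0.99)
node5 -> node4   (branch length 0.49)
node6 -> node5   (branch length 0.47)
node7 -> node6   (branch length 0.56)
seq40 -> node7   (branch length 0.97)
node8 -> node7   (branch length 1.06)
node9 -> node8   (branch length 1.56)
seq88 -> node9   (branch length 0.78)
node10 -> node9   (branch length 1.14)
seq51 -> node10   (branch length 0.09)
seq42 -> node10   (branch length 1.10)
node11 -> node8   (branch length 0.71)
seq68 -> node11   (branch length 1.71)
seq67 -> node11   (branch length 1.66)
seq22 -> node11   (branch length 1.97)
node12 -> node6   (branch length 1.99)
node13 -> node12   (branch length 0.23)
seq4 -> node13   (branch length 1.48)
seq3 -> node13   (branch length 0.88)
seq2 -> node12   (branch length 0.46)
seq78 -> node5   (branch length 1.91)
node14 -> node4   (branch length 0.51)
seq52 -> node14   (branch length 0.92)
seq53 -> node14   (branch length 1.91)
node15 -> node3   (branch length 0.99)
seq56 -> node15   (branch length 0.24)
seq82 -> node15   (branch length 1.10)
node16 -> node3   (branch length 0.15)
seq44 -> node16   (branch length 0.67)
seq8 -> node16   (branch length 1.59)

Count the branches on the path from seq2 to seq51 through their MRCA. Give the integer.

7

The MRCA of seq2 and seq51 is the node subtending ((seq40,((seq88,(seq51,seq42)),(seq68,seq67,seq22))),((seq4,seq3),seq2)).
From seq2 up to that node: 2 branches. From seq51 up to the same node: 5 branches. Total: 2 + 5 = 7.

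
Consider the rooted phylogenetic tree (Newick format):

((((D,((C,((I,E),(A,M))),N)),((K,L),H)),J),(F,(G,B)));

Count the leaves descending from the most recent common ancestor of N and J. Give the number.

11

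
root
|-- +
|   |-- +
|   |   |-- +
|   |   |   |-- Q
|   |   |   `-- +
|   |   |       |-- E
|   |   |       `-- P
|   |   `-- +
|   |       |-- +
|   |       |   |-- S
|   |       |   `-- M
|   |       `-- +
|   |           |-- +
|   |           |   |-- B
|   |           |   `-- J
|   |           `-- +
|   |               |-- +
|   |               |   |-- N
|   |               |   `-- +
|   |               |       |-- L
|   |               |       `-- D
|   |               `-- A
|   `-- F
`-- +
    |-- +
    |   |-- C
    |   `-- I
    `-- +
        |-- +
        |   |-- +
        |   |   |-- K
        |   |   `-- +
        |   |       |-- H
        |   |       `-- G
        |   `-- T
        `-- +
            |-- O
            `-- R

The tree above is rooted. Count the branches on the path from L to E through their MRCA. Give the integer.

9

The MRCA of L and E is the node subtending ((Q,(E,P)),((S,M),((B,J),((N,(L,D)),A)))).
From L up to that node: 6 branches. From E up to the same node: 3 branches. Total: 6 + 3 = 9.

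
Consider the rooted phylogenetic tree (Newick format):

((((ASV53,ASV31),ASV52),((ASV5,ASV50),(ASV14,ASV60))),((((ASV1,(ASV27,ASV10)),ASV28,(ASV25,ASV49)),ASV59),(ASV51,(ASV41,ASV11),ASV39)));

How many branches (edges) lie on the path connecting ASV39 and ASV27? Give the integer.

7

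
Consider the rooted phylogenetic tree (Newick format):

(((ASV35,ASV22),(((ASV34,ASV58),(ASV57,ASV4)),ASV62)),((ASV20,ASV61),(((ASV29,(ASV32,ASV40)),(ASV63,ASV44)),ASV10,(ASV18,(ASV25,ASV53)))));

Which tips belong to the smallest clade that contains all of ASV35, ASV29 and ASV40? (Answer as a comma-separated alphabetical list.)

ASV10, ASV18, ASV20, ASV22, ASV25, ASV29, ASV32, ASV34, ASV35, ASV4, ASV40, ASV44, ASV53, ASV57, ASV58, ASV61, ASV62, ASV63

Tracing ASV35: it sits inside (ASV35,ASV22).
Tracing ASV29: it sits inside (ASV29,(ASV32,ASV40)).
Tracing ASV40: it sits inside (ASV32,ASV40).
The smallest clade enclosing all 3 is the whole tree (their MRCA is the root), so the answer is all 18 tips in alphabetical order.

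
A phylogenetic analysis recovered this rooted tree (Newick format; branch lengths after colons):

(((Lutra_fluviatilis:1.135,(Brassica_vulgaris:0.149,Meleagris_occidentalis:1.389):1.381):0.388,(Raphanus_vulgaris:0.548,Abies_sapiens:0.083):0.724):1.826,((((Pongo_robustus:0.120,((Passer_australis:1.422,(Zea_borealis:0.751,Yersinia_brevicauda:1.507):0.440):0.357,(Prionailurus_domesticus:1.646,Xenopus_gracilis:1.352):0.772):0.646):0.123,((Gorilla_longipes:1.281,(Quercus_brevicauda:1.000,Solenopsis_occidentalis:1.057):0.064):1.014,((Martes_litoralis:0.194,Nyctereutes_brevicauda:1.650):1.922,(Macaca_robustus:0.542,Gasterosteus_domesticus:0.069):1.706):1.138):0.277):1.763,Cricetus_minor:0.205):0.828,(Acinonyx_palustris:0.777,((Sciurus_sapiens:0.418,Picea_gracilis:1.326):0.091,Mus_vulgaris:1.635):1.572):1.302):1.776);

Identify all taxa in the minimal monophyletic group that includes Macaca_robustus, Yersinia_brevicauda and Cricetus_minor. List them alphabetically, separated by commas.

Cricetus_minor, Gasterosteus_domesticus, Gorilla_longipes, Macaca_robustus, Martes_litoralis, Nyctereutes_brevicauda, Passer_australis, Pongo_robustus, Prionailurus_domesticus, Quercus_brevicauda, Solenopsis_occidentalis, Xenopus_gracilis, Yersinia_brevicauda, Zea_borealis

Tracing Macaca_robustus: it sits inside (Macaca_robustus,Gasterosteus_domesticus).
Tracing Yersinia_brevicauda: it sits inside (Zea_borealis,Yersinia_brevicauda).
Tracing Cricetus_minor: it sits inside (((Pongo_robustus,((Passer_australis,(Zea_borealis,Yersinia_brevicauda)),(Prionailurus_domesticus,Xenopus_gracilis))),((Gorilla_longipes,(Quercus_brevicauda,Solenopsis_occidentalis)),((Martes_litoralis,Nyctereutes_brevicauda),(Macaca_robustus,Gasterosteus_domesticus)))),Cricetus_minor).
The smallest clade enclosing all 3 is (((Pongo_robustus,((Passer_australis,(Zea_borealis,Yersinia_brevicauda)),(Prionailurus_domesticus,Xenopus_gracilis))),((Gorilla_longipes,(Quercus_brevicauda,Solenopsis_occidentalis)),((Martes_litoralis,Nyctereutes_brevicauda),(Macaca_robustus,Gasterosteus_domesticus)))),Cricetus_minor); the answer is its 14 terminal taxa in alphabetical order.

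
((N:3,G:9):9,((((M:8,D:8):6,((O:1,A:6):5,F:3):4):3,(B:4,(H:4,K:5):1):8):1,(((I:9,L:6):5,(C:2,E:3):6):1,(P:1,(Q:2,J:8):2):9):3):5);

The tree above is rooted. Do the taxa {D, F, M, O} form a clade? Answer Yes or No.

The MRCA of the listed taxa subtends ((M,D),((O,A),F)).
That clade also contains A, which is not in the proposed group, so the group is not monophyletic.

No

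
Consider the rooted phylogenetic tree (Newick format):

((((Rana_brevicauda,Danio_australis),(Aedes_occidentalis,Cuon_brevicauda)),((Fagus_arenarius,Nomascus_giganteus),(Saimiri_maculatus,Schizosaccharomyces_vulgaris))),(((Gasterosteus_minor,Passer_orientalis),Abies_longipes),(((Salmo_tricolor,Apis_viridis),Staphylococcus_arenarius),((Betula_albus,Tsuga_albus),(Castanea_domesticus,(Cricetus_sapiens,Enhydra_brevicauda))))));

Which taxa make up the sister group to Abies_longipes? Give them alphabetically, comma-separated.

Gasterosteus_minor, Passer_orientalis

Abies_longipes attaches to the tree at the node subtending ((Gasterosteus_minor,Passer_orientalis),Abies_longipes).
The other lineage descending from that same node — the sister group — is (Gasterosteus_minor,Passer_orientalis); its 2 tips in alphabetical order are the answer.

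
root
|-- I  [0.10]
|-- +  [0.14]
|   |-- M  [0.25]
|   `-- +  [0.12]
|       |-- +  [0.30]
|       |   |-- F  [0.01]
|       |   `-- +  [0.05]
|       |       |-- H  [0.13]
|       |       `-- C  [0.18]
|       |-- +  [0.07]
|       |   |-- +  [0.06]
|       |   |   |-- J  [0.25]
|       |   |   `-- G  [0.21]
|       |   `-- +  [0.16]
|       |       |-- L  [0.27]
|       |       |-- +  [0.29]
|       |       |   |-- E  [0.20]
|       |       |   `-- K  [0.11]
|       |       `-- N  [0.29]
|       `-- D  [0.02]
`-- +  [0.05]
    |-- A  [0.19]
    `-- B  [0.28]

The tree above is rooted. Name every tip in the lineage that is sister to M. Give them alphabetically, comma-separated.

C, D, E, F, G, H, J, K, L, N

M attaches to the tree at the node subtending (M,((F,(H,C)),((J,G),(L,(E,K),N)),D)).
The other lineage descending from that same node — the sister group — is ((F,(H,C)),((J,G),(L,(E,K),N)),D); its 10 tips in alphabetical order are the answer.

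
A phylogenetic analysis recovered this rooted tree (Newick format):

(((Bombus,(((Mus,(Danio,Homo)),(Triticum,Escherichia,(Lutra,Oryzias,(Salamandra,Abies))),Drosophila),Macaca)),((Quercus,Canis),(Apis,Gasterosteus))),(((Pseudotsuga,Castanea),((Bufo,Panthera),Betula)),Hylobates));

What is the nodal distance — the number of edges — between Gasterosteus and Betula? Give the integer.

8

The MRCA of Gasterosteus and Betula is the root of the tree.
From Gasterosteus up to that node: 4 branches. From Betula up to the same node: 4 branches. Total: 4 + 4 = 8.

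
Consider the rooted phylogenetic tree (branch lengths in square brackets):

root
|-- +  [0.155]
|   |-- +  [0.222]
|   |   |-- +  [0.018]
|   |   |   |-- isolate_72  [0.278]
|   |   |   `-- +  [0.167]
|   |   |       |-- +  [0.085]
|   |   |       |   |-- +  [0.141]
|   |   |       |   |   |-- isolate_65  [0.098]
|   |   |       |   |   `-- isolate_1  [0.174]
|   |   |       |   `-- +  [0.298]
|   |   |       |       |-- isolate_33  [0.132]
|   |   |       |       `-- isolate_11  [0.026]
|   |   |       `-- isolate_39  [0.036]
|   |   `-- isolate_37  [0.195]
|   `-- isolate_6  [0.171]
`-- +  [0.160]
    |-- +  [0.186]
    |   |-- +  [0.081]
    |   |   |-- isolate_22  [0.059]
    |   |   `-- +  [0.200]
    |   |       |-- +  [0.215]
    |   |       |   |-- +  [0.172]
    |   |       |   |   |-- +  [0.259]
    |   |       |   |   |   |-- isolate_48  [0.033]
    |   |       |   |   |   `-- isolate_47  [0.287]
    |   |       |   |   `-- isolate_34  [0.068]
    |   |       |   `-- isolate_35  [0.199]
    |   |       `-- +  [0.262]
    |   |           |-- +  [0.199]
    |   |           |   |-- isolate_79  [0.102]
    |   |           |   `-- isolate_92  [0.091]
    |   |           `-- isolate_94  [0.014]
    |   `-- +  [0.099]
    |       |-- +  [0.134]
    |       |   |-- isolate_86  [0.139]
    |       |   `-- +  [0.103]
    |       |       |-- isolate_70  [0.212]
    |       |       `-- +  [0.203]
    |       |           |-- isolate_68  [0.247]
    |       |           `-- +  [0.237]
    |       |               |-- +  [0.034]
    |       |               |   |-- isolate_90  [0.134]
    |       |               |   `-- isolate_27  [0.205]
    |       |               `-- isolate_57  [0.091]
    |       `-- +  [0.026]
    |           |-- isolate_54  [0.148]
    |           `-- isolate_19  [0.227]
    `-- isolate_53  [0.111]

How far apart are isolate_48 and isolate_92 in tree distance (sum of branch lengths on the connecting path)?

The path runs isolate_48 → … → MRCA → … → isolate_92; the MRCA is the node subtending ((((isolate_48,isolate_47),isolate_34),isolate_35),((isolate_79,isolate_92),isolate_94)).
Branch lengths along that path: 0.033 + 0.259 + 0.172 + 0.215 + 0.262 + 0.199 + 0.091 = 1.231.

1.231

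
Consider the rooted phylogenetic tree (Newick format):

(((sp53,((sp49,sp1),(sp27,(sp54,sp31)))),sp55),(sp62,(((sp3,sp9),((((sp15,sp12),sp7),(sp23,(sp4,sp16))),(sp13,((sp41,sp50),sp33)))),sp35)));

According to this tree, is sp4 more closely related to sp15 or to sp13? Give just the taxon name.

sp15

The MRCA of sp4 and sp15 subtends (((sp15,sp12),sp7),(sp23,(sp4,sp16))) (6 taxa).
The MRCA of sp4 and sp13 subtends ((((sp15,sp12),sp7),(sp23,(sp4,sp16))),(sp13,((sp41,sp50),sp33))) (10 taxa).
The first is nested inside the second, so sp4 shares a more recent common ancestor with sp15.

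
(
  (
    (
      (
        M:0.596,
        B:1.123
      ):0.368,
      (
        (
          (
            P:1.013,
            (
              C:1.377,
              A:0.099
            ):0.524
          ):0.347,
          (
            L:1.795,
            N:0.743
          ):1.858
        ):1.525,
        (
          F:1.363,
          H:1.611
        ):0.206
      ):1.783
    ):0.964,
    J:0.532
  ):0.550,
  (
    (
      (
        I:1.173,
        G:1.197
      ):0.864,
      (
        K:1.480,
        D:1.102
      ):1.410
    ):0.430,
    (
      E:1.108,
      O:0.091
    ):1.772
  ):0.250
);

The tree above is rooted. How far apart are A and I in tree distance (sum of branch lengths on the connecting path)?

8.509

The path runs A → … → MRCA → … → I; the MRCA is the root of the tree.
Branch lengths along that path: 0.099 + 0.524 + 0.347 + 1.525 + 1.783 + 0.964 + 0.550 + 0.250 + 0.430 + 0.864 + 1.173 = 8.509.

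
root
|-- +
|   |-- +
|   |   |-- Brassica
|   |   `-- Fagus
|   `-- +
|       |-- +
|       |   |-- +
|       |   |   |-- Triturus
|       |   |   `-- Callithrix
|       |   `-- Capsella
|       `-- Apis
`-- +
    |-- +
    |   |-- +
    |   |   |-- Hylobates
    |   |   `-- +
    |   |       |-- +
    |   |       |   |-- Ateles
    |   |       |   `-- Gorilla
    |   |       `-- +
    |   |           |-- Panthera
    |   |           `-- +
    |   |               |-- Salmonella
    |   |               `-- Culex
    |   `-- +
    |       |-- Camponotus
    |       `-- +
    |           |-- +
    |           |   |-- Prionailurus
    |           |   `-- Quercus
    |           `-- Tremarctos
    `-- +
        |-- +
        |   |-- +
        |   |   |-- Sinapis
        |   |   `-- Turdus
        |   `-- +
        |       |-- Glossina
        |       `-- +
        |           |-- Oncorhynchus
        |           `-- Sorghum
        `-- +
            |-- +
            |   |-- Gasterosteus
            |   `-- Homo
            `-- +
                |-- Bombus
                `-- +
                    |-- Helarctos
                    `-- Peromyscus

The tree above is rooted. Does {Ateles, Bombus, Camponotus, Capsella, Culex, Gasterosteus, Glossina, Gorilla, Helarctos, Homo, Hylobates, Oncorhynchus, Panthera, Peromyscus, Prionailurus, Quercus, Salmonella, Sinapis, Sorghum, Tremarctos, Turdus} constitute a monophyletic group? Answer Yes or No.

The MRCA of the listed taxa is the root, so the smallest clade containing them is the whole tree.
That clade also contains Apis, Brassica, Callithrix, Fagus, Triturus, which are not in the proposed group, so the group is not monophyletic.

No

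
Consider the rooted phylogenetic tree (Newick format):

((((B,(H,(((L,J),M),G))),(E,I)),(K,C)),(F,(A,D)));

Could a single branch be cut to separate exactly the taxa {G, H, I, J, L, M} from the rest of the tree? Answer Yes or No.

No

The MRCA of the listed taxa subtends ((B,(H,(((L,J),M),G))),(E,I)).
That clade also contains B, E, which are not in the proposed group, so the group is not monophyletic.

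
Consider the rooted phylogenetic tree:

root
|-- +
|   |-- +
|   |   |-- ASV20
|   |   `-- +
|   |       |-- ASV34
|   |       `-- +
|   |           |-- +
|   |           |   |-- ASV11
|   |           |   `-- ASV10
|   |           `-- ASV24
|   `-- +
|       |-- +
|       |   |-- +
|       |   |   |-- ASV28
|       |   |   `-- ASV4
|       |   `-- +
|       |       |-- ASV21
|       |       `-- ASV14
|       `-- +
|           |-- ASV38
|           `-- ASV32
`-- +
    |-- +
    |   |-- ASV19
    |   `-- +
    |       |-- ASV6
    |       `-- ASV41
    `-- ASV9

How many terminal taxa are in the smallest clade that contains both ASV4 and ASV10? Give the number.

11

The MRCA of ASV4 and ASV10 is the node subtending ((ASV20,(ASV34,((ASV11,ASV10),ASV24))),(((ASV28,ASV4),(ASV21,ASV14)),(ASV38,ASV32))).
That clade contains 11 terminal taxa: ASV10, ASV11, ASV14, ASV20, ASV21, ASV24, ASV28, ASV32, ASV34, ASV38, ASV4.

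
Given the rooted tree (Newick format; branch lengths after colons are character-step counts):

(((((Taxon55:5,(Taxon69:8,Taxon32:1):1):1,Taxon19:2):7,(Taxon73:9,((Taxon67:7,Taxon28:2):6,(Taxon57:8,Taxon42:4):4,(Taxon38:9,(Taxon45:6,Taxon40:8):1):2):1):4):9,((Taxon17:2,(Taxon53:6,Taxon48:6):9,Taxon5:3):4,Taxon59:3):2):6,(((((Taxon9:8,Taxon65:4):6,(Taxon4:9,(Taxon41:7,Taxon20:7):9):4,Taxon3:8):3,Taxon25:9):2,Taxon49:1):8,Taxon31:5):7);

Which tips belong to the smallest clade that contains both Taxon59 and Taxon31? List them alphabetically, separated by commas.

Tracing Taxon59: it sits inside ((Taxon17,(Taxon53,Taxon48),Taxon5),Taxon59).
Tracing Taxon31: it sits inside (((((Taxon9,Taxon65),(Taxon4,(Taxon41,Taxon20)),Taxon3),Taxon25),Taxon49),Taxon31).
The smallest clade enclosing both is the whole tree (their MRCA is the root), so the answer is all 26 tips in alphabetical order.

Taxon17, Taxon19, Taxon20, Taxon25, Taxon28, Taxon3, Taxon31, Taxon32, Taxon38, Taxon4, Taxon40, Taxon41, Taxon42, Taxon45, Taxon48, Taxon49, Taxon5, Taxon53, Taxon55, Taxon57, Taxon59, Taxon65, Taxon67, Taxon69, Taxon73, Taxon9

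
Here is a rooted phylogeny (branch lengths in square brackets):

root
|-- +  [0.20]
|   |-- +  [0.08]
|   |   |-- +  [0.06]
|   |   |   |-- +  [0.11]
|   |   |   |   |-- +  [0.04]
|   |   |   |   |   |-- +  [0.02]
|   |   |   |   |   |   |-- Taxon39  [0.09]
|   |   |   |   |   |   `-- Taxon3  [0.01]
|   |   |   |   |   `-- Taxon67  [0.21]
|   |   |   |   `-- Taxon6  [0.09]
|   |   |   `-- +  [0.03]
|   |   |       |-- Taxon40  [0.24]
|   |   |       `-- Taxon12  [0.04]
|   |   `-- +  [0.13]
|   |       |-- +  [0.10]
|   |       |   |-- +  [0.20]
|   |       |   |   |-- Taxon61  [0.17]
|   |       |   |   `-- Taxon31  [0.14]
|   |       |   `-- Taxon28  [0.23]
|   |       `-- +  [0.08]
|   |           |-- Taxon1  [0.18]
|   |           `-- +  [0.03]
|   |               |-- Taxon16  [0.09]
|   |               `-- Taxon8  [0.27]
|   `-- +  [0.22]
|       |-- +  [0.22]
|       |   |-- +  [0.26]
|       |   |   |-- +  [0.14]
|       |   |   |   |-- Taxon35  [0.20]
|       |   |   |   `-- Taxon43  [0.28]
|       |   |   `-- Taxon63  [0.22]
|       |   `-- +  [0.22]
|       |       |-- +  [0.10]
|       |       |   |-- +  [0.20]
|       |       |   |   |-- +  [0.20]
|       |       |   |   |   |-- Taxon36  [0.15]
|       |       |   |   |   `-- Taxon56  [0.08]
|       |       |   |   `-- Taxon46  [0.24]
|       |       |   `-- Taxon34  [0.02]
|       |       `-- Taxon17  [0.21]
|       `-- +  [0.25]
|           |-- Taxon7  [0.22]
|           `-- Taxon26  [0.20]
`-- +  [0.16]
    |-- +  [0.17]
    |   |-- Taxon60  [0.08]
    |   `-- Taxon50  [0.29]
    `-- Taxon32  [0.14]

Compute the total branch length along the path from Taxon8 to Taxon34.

The path runs Taxon8 → … → MRCA → … → Taxon34; the MRCA is the node subtending ((((((Taxon39,Taxon3),Taxon67),Taxon6),(Taxon40,Taxon12)),(((Taxon61,Taxon31),Taxon28),(Taxon1,(Taxon16,Taxon8)))),((((Taxon35,Taxon43),Taxon63),((((Taxon36,Taxon56),Taxon46),Taxon34),Taxon17)),(Taxon7,Taxon26))).
Branch lengths along that path: 0.27 + 0.03 + 0.08 + 0.13 + 0.08 + 0.22 + 0.22 + 0.22 + 0.10 + 0.02 = 1.37.

1.37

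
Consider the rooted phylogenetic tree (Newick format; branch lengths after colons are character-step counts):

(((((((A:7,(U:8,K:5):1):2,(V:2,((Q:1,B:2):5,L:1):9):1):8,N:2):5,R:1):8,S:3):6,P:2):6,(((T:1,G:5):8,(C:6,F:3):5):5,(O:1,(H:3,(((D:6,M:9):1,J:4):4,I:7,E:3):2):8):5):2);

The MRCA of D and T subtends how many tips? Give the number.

The MRCA of D and T is the node subtending (((T,G),(C,F)),(O,(H,(((D,M),J),I,E)))).
That clade contains 11 terminal taxa: C, D, E, F, G, H, I, J, M, O, T.

11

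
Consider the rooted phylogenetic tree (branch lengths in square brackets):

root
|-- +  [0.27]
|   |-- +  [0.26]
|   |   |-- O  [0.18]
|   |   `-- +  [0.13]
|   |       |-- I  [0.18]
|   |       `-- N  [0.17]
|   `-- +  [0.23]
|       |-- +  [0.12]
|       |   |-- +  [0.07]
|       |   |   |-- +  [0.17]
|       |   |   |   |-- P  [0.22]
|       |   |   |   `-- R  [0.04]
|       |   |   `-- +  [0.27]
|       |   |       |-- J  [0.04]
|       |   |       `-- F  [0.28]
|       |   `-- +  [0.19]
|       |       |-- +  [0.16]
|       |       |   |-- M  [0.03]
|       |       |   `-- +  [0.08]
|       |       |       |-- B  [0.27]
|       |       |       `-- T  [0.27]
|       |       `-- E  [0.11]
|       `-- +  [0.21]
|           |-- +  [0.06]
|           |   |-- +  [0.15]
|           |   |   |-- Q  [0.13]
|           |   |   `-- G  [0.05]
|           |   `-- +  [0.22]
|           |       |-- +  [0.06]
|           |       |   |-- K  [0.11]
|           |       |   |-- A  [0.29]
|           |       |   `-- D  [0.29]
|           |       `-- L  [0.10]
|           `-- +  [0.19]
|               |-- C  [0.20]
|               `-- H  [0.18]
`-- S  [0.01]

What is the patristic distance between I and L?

1.39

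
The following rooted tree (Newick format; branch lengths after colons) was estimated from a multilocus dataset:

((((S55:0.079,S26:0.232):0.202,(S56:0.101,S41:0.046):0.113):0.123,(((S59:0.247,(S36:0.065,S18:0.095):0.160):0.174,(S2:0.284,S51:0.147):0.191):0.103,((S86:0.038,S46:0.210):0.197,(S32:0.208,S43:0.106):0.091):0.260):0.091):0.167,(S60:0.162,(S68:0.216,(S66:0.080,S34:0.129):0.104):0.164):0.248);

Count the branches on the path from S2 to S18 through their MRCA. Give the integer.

5

The MRCA of S2 and S18 is the node subtending ((S59,(S36,S18)),(S2,S51)).
From S2 up to that node: 2 branches. From S18 up to the same node: 3 branches. Total: 2 + 3 = 5.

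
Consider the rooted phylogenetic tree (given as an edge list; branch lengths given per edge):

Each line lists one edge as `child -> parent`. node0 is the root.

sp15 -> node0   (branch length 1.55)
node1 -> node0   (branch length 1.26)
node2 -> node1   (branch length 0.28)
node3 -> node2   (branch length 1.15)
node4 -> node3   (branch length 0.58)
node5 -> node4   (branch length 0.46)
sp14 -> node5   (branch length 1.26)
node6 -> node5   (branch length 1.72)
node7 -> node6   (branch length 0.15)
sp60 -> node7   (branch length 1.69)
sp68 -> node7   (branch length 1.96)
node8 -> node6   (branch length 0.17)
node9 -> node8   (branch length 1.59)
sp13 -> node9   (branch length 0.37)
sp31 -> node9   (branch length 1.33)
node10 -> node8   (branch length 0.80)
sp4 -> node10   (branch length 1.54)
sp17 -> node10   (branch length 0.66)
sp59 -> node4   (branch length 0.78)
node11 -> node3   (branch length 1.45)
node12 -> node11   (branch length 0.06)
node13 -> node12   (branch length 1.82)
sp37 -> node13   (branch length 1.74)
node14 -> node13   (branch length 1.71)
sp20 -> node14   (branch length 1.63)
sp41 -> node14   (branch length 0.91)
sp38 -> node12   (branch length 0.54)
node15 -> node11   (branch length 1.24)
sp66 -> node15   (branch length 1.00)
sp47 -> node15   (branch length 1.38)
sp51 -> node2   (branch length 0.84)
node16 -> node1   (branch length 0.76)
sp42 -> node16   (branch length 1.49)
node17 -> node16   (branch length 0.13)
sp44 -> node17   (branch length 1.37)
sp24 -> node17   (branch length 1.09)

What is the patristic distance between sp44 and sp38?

5.74

The path runs sp44 → … → MRCA → … → sp38; the MRCA is the node subtending (((((sp14,((sp60,sp68),((sp13,sp31),(sp4,sp17)))),sp59),(((sp37,(sp20,sp41)),sp38),(sp66,sp47))),sp51),(sp42,(sp44,sp24))).
Branch lengths along that path: 1.37 + 0.13 + 0.76 + 0.28 + 1.15 + 1.45 + 0.06 + 0.54 = 5.74.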